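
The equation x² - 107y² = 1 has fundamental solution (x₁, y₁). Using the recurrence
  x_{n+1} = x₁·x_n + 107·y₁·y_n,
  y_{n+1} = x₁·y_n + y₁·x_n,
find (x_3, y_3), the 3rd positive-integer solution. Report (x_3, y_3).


Step 1: Find the fundamental solution (x₁, y₁) of x² - 107y² = 1.
  Expand √107 as a continued fraction. a₀ = ⌊√107⌋ = 10; iterate m_{k+1} = d_k·a_k − m_k, d_{k+1} = (107 − m_{k+1}²)/d_k, a_{k+1} = ⌊(a₀ + m_{k+1})/d_{k+1}⌋ (starting m₀ = 0, d₀ = 1), with convergents p_k = a_k·p_{k-1} + p_{k-2}, q_k = a_k·q_{k-1} + q_{k-2} (p₋₁ = 1, q₋₁ = 0):
  k = 0: a₀ = 10; p₀/q₀ = 10/1; p₀² − 107·q₀² = 100 − 107 = -7.
  k = 1: m = 10, d = 7, a = ⌊(10 + 10)/7⌋ = 2; p/q = (2·10 + 1)/(2·1 + 0) = 21/2; p² − 107·q² = 441 − 428 = 13.
  k = 2: m = 4, d = 13, a = ⌊(10 + 4)/13⌋ = 1; p/q = (1·21 + 10)/(1·2 + 1) = 31/3; p² − 107·q² = 961 − 963 = -2.
  k = 3: m = 9, d = 2, a = ⌊(10 + 9)/2⌋ = 9; p/q = (9·31 + 21)/(9·3 + 2) = 300/29; p² − 107·q² = 90000 − 89987 = 13.
  k = 4: m = 9, d = 13, a = ⌊(10 + 9)/13⌋ = 1; p/q = (1·300 + 31)/(1·29 + 3) = 331/32; p² − 107·q² = 109561 − 109568 = -7.
  k = 5: m = 4, d = 7, a = ⌊(10 + 4)/7⌋ = 2; p/q = (2·331 + 300)/(2·32 + 29) = 962/93; p² − 107·q² = 925444 − 925443 = 1.
  The first convergent with p² − 107·q² = 1 gives the fundamental solution (x₁, y₁) = (962, 93).
Step 2: Apply the recurrence (x_{n+1}, y_{n+1}) = (x₁x_n + 107y₁y_n, x₁y_n + y₁x_n) repeatedly.
  From (x_1, y_1) = (962, 93): x_2 = 962·962 + 107·93·93 = 1850887; y_2 = 962·93 + 93·962 = 178932.
  From (x_2, y_2) = (1850887, 178932): x_3 = 962·1850887 + 107·93·178932 = 3561105626; y_3 = 962·178932 + 93·1850887 = 344265075.
Step 3: Verify x_3² - 107·y_3² = 12681473279528851876 - 12681473279528851875 = 1 (should be 1). ✓

(x_1, y_1) = (962, 93); (x_3, y_3) = (3561105626, 344265075).


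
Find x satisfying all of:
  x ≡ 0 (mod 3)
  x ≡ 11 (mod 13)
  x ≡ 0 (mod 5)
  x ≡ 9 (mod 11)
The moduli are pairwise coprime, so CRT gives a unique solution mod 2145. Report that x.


Product of moduli M = 3 · 13 · 5 · 11 = 2145.
Merge one congruence at a time:
  Start: x ≡ 0 (mod 3).
  Combine with x ≡ 11 (mod 13); new modulus lcm = 39.
    Write x = 0 + 3·t and substitute into x ≡ 11 (mod 13): 3·t ≡ 11 − 0 = 11 (mod 13).
    The inverse of 3 mod 13 is 9 (since 3·9 = 27 = 2·13 + 1), so t ≡ 9·11 = 99 ≡ 8 (mod 13).
    Then x = 0 + 3·8 = 24, valid modulo lcm(3, 13) = 39: x ≡ 24 (mod 39).
  Combine with x ≡ 0 (mod 5); new modulus lcm = 195.
    Write x = 24 + 39·t and substitute into x ≡ 0 (mod 5): 39·t ≡ 0 − 24 = -24 (mod 5).
    Reduce coefficients mod 5: 4·t ≡ 1 (mod 5).
    The inverse of 4 mod 5 is 4 (since 4·4 = 16 = 3·5 + 1), so t ≡ 4·1 = 4 ≡ 4 (mod 5).
    Then x = 24 + 39·4 = 180, valid modulo lcm(39, 5) = 195: x ≡ 180 (mod 195).
  Combine with x ≡ 9 (mod 11); new modulus lcm = 2145.
    Write x = 180 + 195·t and substitute into x ≡ 9 (mod 11): 195·t ≡ 9 − 180 = -171 (mod 11).
    Reduce coefficients mod 11: 8·t ≡ 5 (mod 11).
    The inverse of 8 mod 11 is 7 (since 8·7 = 56 = 5·11 + 1), so t ≡ 7·5 = 35 ≡ 2 (mod 11).
    Then x = 180 + 195·2 = 570, valid modulo lcm(195, 11) = 2145: x ≡ 570 (mod 2145).
Verify against each original: 570 mod 3 = 0, 570 mod 13 = 11, 570 mod 5 = 0, 570 mod 11 = 9.

x ≡ 570 (mod 2145).


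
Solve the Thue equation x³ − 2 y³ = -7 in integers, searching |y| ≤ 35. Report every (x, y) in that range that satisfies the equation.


The equation is x³ - 2y³ = -7. For fixed y, x³ = 2·y³ − 7, so a solution requires the RHS to be a perfect cube.
Strategy: iterate y from -35 to 35, compute RHS = 2·y³ − 7, and check whether it is a (positive or negative) perfect cube.
Check small values of y:
  y = 0: RHS = -7 is not a perfect cube.
  y = 1: RHS = -5 is not a perfect cube.
  y = -1: RHS = -9 is not a perfect cube.
  y = 2: RHS = 9 is not a perfect cube.
  y = -2: RHS = -23 is not a perfect cube.
  y = 3: RHS = 47 is not a perfect cube.
  y = -3: RHS = -61 is not a perfect cube.
Continuing the search up to |y| = 35 finds no solutions either.
No (x, y) in the scanned range satisfies the equation.

No integer solutions with |y| ≤ 35.


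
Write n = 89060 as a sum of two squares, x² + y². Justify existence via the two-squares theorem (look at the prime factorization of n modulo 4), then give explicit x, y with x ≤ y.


Step 1: Factor n = 89060 = 2^2 · 5 · 61 · 73.
Step 2: Check the mod-4 condition on each prime factor: 2 = 2 (special); 5 ≡ 1 (mod 4), exponent 1; 61 ≡ 1 (mod 4), exponent 1; 73 ≡ 1 (mod 4), exponent 1.
All primes ≡ 3 (mod 4) appear to even exponent (or don't appear), so by the two-squares theorem n IS expressible as a sum of two squares.
Step 3: Build a representation. Group n = k² · m with k = 2 and m = 5 · 61 · 73 = 22265 (a product of primes ≡ 1 (mod 4)); a representation of m scales to one of n via (k·x)² + (k·y)² = k²(x² + y²). Each prime p ≡ 1 (mod 4) is itself a sum of two squares; find a² by testing p − a² for a perfect square:
  5: 5 − 1² = 4 = 2² ⇒ 5 = 1² + 2².
  61: 61 − 1² = 60, 61 − 2² = 57, 61 − 3² = 52, 61 − 4² = 45, 61 − 5² = 36 = 6² ⇒ 61 = 5² + 6².
  73: 73 − 1² = 72, 73 − 2² = 69, 73 − 3² = 64 = 8² ⇒ 73 = 3² + 8².
  Combine using the Brahmagupta–Fibonacci identity (a² + b²)(c² + d²) = (ac − bd)² + (ad + bc)² = (ac + bd)² + (ad − bc)²:
  5 · 61 = 305: from (1² + 2²)(5² + 6²), take (1·5 − 2·6, 1·6 + 2·5) = (5 − 12, 6 + 10) = (-7, 16); dropping signs (only squares matter) gives (7, 16); check 7² + 16² = 49 + 256 = 305 ✓.
  305 · 73 = 22265: from (7² + 16²)(3² + 8²), take (7·3 − 16·8, 7·8 + 16·3) = (21 − 128, 56 + 48) = (-107, 104); dropping signs (only squares matter) gives (107, 104); check 107² + 104² = 11449 + 10816 = 22265 ✓.
  Scale by k = 2: (2·107, 2·104) = (214, 208).
Step 4: Order so x ≤ y and verify: 208² + 214² = 43264 + 45796 = 89060 = n. ✓

n = 89060 = 208² + 214² (one valid representation with x ≤ y).


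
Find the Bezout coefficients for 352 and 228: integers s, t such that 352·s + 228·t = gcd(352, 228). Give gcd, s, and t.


Euclidean algorithm on (352, 228) — divide until remainder is 0:
  352 = 1 · 228 + 124
  228 = 1 · 124 + 104
  124 = 1 · 104 + 20
  104 = 5 · 20 + 4
  20 = 5 · 4 + 0
gcd(352, 228) = 4.
Track Bezout coefficients alongside the remainders: start with r₀ = 352 = a·1 + b·0 (s = 1, t = 0) and r₁ = 228 = a·0 + b·1 (s = 0, t = 1); each new remainder r_{k+1} = r_{k-1} − q_k·r_k inherits s_{k+1} = s_{k-1} − q_k·s_k, t_{k+1} = t_{k-1} − q_k·t_k, so r_k = a·s_k + b·t_k at every step:
  q = 1: r = 124, s = 1 − 1·0 = 1, t = 0 − 1·1 = -1  (check: 352·1 + 228·(-1) = 124)
  q = 1: r = 104, s = 0 − 1·1 = -1, t = 1 − 1·(-1) = 2  (check: 352·(-1) + 228·2 = 104)
  q = 1: r = 20, s = 1 − 1·(-1) = 2, t = -1 − 1·2 = -3  (check: 352·2 + 228·(-3) = 20)
  q = 5: r = 4, s = -1 − 5·2 = -11, t = 2 − 5·(-3) = 17  (check: 352·(-11) + 228·17 = 4)
The row with r = 4 (the gcd) gives the Bezout coefficients s = -11, t = 17.
Result: 352 · (-11) + 228 · (17) = 4.

gcd(352, 228) = 4; s = -11, t = 17 (check: 352·(-11) + 228·17 = 4).


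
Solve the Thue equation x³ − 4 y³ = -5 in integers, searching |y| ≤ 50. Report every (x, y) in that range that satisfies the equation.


The equation is x³ - 4y³ = -5. For fixed y, x³ = 4·y³ − 5, so a solution requires the RHS to be a perfect cube.
Strategy: iterate y from -50 to 50, compute RHS = 4·y³ − 5, and check whether it is a (positive or negative) perfect cube.
Check small values of y:
  y = 0: RHS = -5 is not a perfect cube.
  y = 1: RHS = -1 = (-1)³ ⇒ x = -1 works.
  y = -1: RHS = -9 is not a perfect cube.
  y = 2: RHS = 27 = (3)³ ⇒ x = 3 works.
  y = -2: RHS = -37 is not a perfect cube.
  y = 3: RHS = 103 is not a perfect cube.
  y = -3: RHS = -113 is not a perfect cube.
Continuing the search up to |y| = 50 finds no further solutions beyond those listed.
Collected solutions: (-1, 1), (3, 2).

Solutions (with |y| ≤ 50): (-1, 1), (3, 2).


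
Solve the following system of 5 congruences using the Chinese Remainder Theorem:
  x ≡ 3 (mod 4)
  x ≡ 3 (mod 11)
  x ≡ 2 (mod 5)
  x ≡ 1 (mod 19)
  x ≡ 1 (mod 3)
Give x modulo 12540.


Product of moduli M = 4 · 11 · 5 · 19 · 3 = 12540.
Merge one congruence at a time:
  Start: x ≡ 3 (mod 4).
  Combine with x ≡ 3 (mod 11); new modulus lcm = 44.
    Write x = 3 + 4·t and substitute into x ≡ 3 (mod 11): 4·t ≡ 3 − 3 = 0 (mod 11).
    The inverse of 4 mod 11 is 3 (since 4·3 = 12 = 1·11 + 1), so t ≡ 3·0 = 0 ≡ 0 (mod 11).
    Then x = 3 + 4·0 = 3, valid modulo lcm(4, 11) = 44: x ≡ 3 (mod 44).
  Combine with x ≡ 2 (mod 5); new modulus lcm = 220.
    Write x = 3 + 44·t and substitute into x ≡ 2 (mod 5): 44·t ≡ 2 − 3 = -1 (mod 5).
    Reduce coefficients mod 5: 4·t ≡ 4 (mod 5).
    The inverse of 4 mod 5 is 4 (since 4·4 = 16 = 3·5 + 1), so t ≡ 4·4 = 16 ≡ 1 (mod 5).
    Then x = 3 + 44·1 = 47, valid modulo lcm(44, 5) = 220: x ≡ 47 (mod 220).
  Combine with x ≡ 1 (mod 19); new modulus lcm = 4180.
    Write x = 47 + 220·t and substitute into x ≡ 1 (mod 19): 220·t ≡ 1 − 47 = -46 (mod 19).
    Reduce coefficients mod 19: 11·t ≡ 11 (mod 19).
    The inverse of 11 mod 19 is 7 (since 11·7 = 77 = 4·19 + 1), so t ≡ 7·11 = 77 ≡ 1 (mod 19).
    Then x = 47 + 220·1 = 267, valid modulo lcm(220, 19) = 4180: x ≡ 267 (mod 4180).
  Combine with x ≡ 1 (mod 3); new modulus lcm = 12540.
    Write x = 267 + 4180·t and substitute into x ≡ 1 (mod 3): 4180·t ≡ 1 − 267 = -266 (mod 3).
    Reduce coefficients mod 3: 1·t ≡ 1 (mod 3).
    So t ≡ 1 (mod 3).
    Then x = 267 + 4180·1 = 4447, valid modulo lcm(4180, 3) = 12540: x ≡ 4447 (mod 12540).
Verify against each original: 4447 mod 4 = 3, 4447 mod 11 = 3, 4447 mod 5 = 2, 4447 mod 19 = 1, 4447 mod 3 = 1.

x ≡ 4447 (mod 12540).


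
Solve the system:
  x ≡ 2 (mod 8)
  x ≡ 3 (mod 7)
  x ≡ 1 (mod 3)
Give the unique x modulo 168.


Moduli 8, 7, 3 are pairwise coprime; by CRT there is a unique solution modulo M = 8 · 7 · 3 = 168.
Solve pairwise, accumulating the modulus:
  Start with x ≡ 2 (mod 8).
  Combine with x ≡ 3 (mod 7): since gcd(8, 7) = 1, we get a unique residue mod 56.
    Write x = 2 + 8·t and substitute into x ≡ 3 (mod 7): 8·t ≡ 3 − 2 = 1 (mod 7).
    Reduce coefficients mod 7: 1·t ≡ 1 (mod 7).
    So t ≡ 1 (mod 7).
    Then x = 2 + 8·1 = 10, valid modulo lcm(8, 7) = 56: x ≡ 10 (mod 56).
  Combine with x ≡ 1 (mod 3): since gcd(56, 3) = 1, we get a unique residue mod 168.
    Write x = 10 + 56·t and substitute into x ≡ 1 (mod 3): 56·t ≡ 1 − 10 = -9 (mod 3).
    Reduce coefficients mod 3: 2·t ≡ 0 (mod 3).
    The inverse of 2 mod 3 is 2 (since 2·2 = 4 = 1·3 + 1), so t ≡ 2·0 = 0 ≡ 0 (mod 3).
    Then x = 10 + 56·0 = 10, valid modulo lcm(56, 3) = 168: x ≡ 10 (mod 168).
Verify: 10 mod 8 = 2 ✓, 10 mod 7 = 3 ✓, 10 mod 3 = 1 ✓.

x ≡ 10 (mod 168).


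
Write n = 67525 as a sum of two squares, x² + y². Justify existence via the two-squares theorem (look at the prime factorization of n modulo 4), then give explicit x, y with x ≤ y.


Step 1: Factor n = 67525 = 5^2 · 37 · 73.
Step 2: Check the mod-4 condition on each prime factor: 5 ≡ 1 (mod 4), exponent 2; 37 ≡ 1 (mod 4), exponent 1; 73 ≡ 1 (mod 4), exponent 1.
All primes ≡ 3 (mod 4) appear to even exponent (or don't appear), so by the two-squares theorem n IS expressible as a sum of two squares.
Step 3: Build a representation. Group n = k² · m with k = 5 and m = 37 · 73 = 2701 (a product of primes ≡ 1 (mod 4)); a representation of m scales to one of n via (k·x)² + (k·y)² = k²(x² + y²). Each prime p ≡ 1 (mod 4) is itself a sum of two squares; find a² by testing p − a² for a perfect square:
  37: 37 − 1² = 36 = 6² ⇒ 37 = 1² + 6².
  73: 73 − 1² = 72, 73 − 2² = 69, 73 − 3² = 64 = 8² ⇒ 73 = 3² + 8².
  Combine using the Brahmagupta–Fibonacci identity (a² + b²)(c² + d²) = (ac − bd)² + (ad + bc)² = (ac + bd)² + (ad − bc)²:
  37 · 73 = 2701: from (1² + 6²)(3² + 8²), take (1·3 − 6·8, 1·8 + 6·3) = (3 − 48, 8 + 18) = (-45, 26); dropping signs (only squares matter) gives (45, 26); check 45² + 26² = 2025 + 676 = 2701 ✓.
  Scale by k = 5: (5·45, 5·26) = (225, 130).
Step 4: Order so x ≤ y and verify: 130² + 225² = 16900 + 50625 = 67525 = n. ✓

n = 67525 = 130² + 225² (one valid representation with x ≤ y).


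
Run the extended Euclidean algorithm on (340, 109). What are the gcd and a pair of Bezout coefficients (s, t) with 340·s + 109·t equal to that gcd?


Euclidean algorithm on (340, 109) — divide until remainder is 0:
  340 = 3 · 109 + 13
  109 = 8 · 13 + 5
  13 = 2 · 5 + 3
  5 = 1 · 3 + 2
  3 = 1 · 2 + 1
  2 = 2 · 1 + 0
gcd(340, 109) = 1.
Track Bezout coefficients alongside the remainders: start with r₀ = 340 = a·1 + b·0 (s = 1, t = 0) and r₁ = 109 = a·0 + b·1 (s = 0, t = 1); each new remainder r_{k+1} = r_{k-1} − q_k·r_k inherits s_{k+1} = s_{k-1} − q_k·s_k, t_{k+1} = t_{k-1} − q_k·t_k, so r_k = a·s_k + b·t_k at every step:
  q = 3: r = 13, s = 1 − 3·0 = 1, t = 0 − 3·1 = -3  (check: 340·1 + 109·(-3) = 13)
  q = 8: r = 5, s = 0 − 8·1 = -8, t = 1 − 8·(-3) = 25  (check: 340·(-8) + 109·25 = 5)
  q = 2: r = 3, s = 1 − 2·(-8) = 17, t = -3 − 2·25 = -53  (check: 340·17 + 109·(-53) = 3)
  q = 1: r = 2, s = -8 − 1·17 = -25, t = 25 − 1·(-53) = 78  (check: 340·(-25) + 109·78 = 2)
  q = 1: r = 1, s = 17 − 1·(-25) = 42, t = -53 − 1·78 = -131  (check: 340·42 + 109·(-131) = 1)
The row with r = 1 (the gcd) gives the Bezout coefficients s = 42, t = -131.
Result: 340 · (42) + 109 · (-131) = 1.

gcd(340, 109) = 1; s = 42, t = -131 (check: 340·42 + 109·(-131) = 1).


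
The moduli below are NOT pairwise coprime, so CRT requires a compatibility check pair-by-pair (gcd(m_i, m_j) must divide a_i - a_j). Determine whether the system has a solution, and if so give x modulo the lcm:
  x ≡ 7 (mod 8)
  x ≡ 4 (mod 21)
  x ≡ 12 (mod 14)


Moduli 8, 21, 14 are not pairwise coprime, so CRT works modulo lcm(m_i) when all pairwise compatibility conditions hold.
Pairwise compatibility: gcd(m_i, m_j) must divide a_i - a_j for every pair.
Merge one congruence at a time:
  Start: x ≡ 7 (mod 8).
  Combine with x ≡ 4 (mod 21): gcd(8, 21) = 1; 4 - 7 = -3, which IS divisible by 1, so compatible.
    Write x = 7 + 8·t and substitute into x ≡ 4 (mod 21): 8·t ≡ 4 − 7 = -3 (mod 21).
    Reduce coefficients mod 21: 8·t ≡ 18 (mod 21).
    The inverse of 8 mod 21 is 8 (since 8·8 = 64 = 3·21 + 1), so t ≡ 8·18 = 144 ≡ 18 (mod 21).
    Then x = 7 + 8·18 = 151, valid modulo lcm(8, 21) = 168: x ≡ 151 (mod 168).
  Combine with x ≡ 12 (mod 14): gcd(168, 14) = 14, and 12 - 151 = -139 is NOT divisible by 14.
    ⇒ system is inconsistent (no integer solution).

No solution (the system is inconsistent).


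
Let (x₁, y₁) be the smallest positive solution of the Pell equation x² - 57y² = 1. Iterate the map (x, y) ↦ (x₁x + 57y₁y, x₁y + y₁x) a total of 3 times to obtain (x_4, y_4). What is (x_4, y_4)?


Step 1: Find the fundamental solution (x₁, y₁) of x² - 57y² = 1.
  Expand √57 as a continued fraction. a₀ = ⌊√57⌋ = 7; iterate m_{k+1} = d_k·a_k − m_k, d_{k+1} = (57 − m_{k+1}²)/d_k, a_{k+1} = ⌊(a₀ + m_{k+1})/d_{k+1}⌋ (starting m₀ = 0, d₀ = 1), with convergents p_k = a_k·p_{k-1} + p_{k-2}, q_k = a_k·q_{k-1} + q_{k-2} (p₋₁ = 1, q₋₁ = 0):
  k = 0: a₀ = 7; p₀/q₀ = 7/1; p₀² − 57·q₀² = 49 − 57 = -8.
  k = 1: m = 7, d = 8, a = ⌊(7 + 7)/8⌋ = 1; p/q = (1·7 + 1)/(1·1 + 0) = 8/1; p² − 57·q² = 64 − 57 = 7.
  k = 2: m = 1, d = 7, a = ⌊(7 + 1)/7⌋ = 1; p/q = (1·8 + 7)/(1·1 + 1) = 15/2; p² − 57·q² = 225 − 228 = -3.
  k = 3: m = 6, d = 3, a = ⌊(7 + 6)/3⌋ = 4; p/q = (4·15 + 8)/(4·2 + 1) = 68/9; p² − 57·q² = 4624 − 4617 = 7.
  k = 4: m = 6, d = 7, a = ⌊(7 + 6)/7⌋ = 1; p/q = (1·68 + 15)/(1·9 + 2) = 83/11; p² − 57·q² = 6889 − 6897 = -8.
  k = 5: m = 1, d = 8, a = ⌊(7 + 1)/8⌋ = 1; p/q = (1·83 + 68)/(1·11 + 9) = 151/20; p² − 57·q² = 22801 − 22800 = 1.
  The first convergent with p² − 57·q² = 1 gives the fundamental solution (x₁, y₁) = (151, 20).
Step 2: Apply the recurrence (x_{n+1}, y_{n+1}) = (x₁x_n + 57y₁y_n, x₁y_n + y₁x_n) repeatedly.
  From (x_1, y_1) = (151, 20): x_2 = 151·151 + 57·20·20 = 45601; y_2 = 151·20 + 20·151 = 6040.
  From (x_2, y_2) = (45601, 6040): x_3 = 151·45601 + 57·20·6040 = 13771351; y_3 = 151·6040 + 20·45601 = 1824060.
  From (x_3, y_3) = (13771351, 1824060): x_4 = 151·13771351 + 57·20·1824060 = 4158902401; y_4 = 151·1824060 + 20·13771351 = 550860080.
Step 3: Verify x_4² - 57·y_4² = 17296469181043564801 - 17296469181043564800 = 1 (should be 1). ✓

(x_1, y_1) = (151, 20); (x_4, y_4) = (4158902401, 550860080).


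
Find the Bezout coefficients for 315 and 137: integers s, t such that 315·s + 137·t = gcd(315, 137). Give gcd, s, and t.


Euclidean algorithm on (315, 137) — divide until remainder is 0:
  315 = 2 · 137 + 41
  137 = 3 · 41 + 14
  41 = 2 · 14 + 13
  14 = 1 · 13 + 1
  13 = 13 · 1 + 0
gcd(315, 137) = 1.
Track Bezout coefficients alongside the remainders: start with r₀ = 315 = a·1 + b·0 (s = 1, t = 0) and r₁ = 137 = a·0 + b·1 (s = 0, t = 1); each new remainder r_{k+1} = r_{k-1} − q_k·r_k inherits s_{k+1} = s_{k-1} − q_k·s_k, t_{k+1} = t_{k-1} − q_k·t_k, so r_k = a·s_k + b·t_k at every step:
  q = 2: r = 41, s = 1 − 2·0 = 1, t = 0 − 2·1 = -2  (check: 315·1 + 137·(-2) = 41)
  q = 3: r = 14, s = 0 − 3·1 = -3, t = 1 − 3·(-2) = 7  (check: 315·(-3) + 137·7 = 14)
  q = 2: r = 13, s = 1 − 2·(-3) = 7, t = -2 − 2·7 = -16  (check: 315·7 + 137·(-16) = 13)
  q = 1: r = 1, s = -3 − 1·7 = -10, t = 7 − 1·(-16) = 23  (check: 315·(-10) + 137·23 = 1)
The row with r = 1 (the gcd) gives the Bezout coefficients s = -10, t = 23.
Result: 315 · (-10) + 137 · (23) = 1.

gcd(315, 137) = 1; s = -10, t = 23 (check: 315·(-10) + 137·23 = 1).


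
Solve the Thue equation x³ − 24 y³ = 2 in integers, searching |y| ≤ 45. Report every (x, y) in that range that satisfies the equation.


The equation is x³ - 24y³ = 2. For fixed y, x³ = 24·y³ + 2, so a solution requires the RHS to be a perfect cube.
Strategy: iterate y from -45 to 45, compute RHS = 24·y³ + 2, and check whether it is a (positive or negative) perfect cube.
Check small values of y:
  y = 0: RHS = 2 is not a perfect cube.
  y = 1: RHS = 26 is not a perfect cube.
  y = -1: RHS = -22 is not a perfect cube.
  y = 2: RHS = 194 is not a perfect cube.
  y = -2: RHS = -190 is not a perfect cube.
  y = 3: RHS = 650 is not a perfect cube.
  y = -3: RHS = -646 is not a perfect cube.
Continuing the search up to |y| = 45 finds no solutions either.
No (x, y) in the scanned range satisfies the equation.

No integer solutions with |y| ≤ 45.


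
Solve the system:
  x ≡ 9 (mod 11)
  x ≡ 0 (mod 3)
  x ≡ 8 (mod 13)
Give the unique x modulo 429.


Moduli 11, 3, 13 are pairwise coprime; by CRT there is a unique solution modulo M = 11 · 3 · 13 = 429.
Solve pairwise, accumulating the modulus:
  Start with x ≡ 9 (mod 11).
  Combine with x ≡ 0 (mod 3): since gcd(11, 3) = 1, we get a unique residue mod 33.
    Write x = 9 + 11·t and substitute into x ≡ 0 (mod 3): 11·t ≡ 0 − 9 = -9 (mod 3).
    Reduce coefficients mod 3: 2·t ≡ 0 (mod 3).
    The inverse of 2 mod 3 is 2 (since 2·2 = 4 = 1·3 + 1), so t ≡ 2·0 = 0 ≡ 0 (mod 3).
    Then x = 9 + 11·0 = 9, valid modulo lcm(11, 3) = 33: x ≡ 9 (mod 33).
  Combine with x ≡ 8 (mod 13): since gcd(33, 13) = 1, we get a unique residue mod 429.
    Write x = 9 + 33·t and substitute into x ≡ 8 (mod 13): 33·t ≡ 8 − 9 = -1 (mod 13).
    Reduce coefficients mod 13: 7·t ≡ 12 (mod 13).
    The inverse of 7 mod 13 is 2 (since 7·2 = 14 = 1·13 + 1), so t ≡ 2·12 = 24 ≡ 11 (mod 13).
    Then x = 9 + 33·11 = 372, valid modulo lcm(33, 13) = 429: x ≡ 372 (mod 429).
Verify: 372 mod 11 = 9 ✓, 372 mod 3 = 0 ✓, 372 mod 13 = 8 ✓.

x ≡ 372 (mod 429).


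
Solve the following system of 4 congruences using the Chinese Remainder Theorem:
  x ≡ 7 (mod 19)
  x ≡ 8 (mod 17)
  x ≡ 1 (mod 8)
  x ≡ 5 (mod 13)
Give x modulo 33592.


Product of moduli M = 19 · 17 · 8 · 13 = 33592.
Merge one congruence at a time:
  Start: x ≡ 7 (mod 19).
  Combine with x ≡ 8 (mod 17); new modulus lcm = 323.
    Write x = 7 + 19·t and substitute into x ≡ 8 (mod 17): 19·t ≡ 8 − 7 = 1 (mod 17).
    Reduce coefficients mod 17: 2·t ≡ 1 (mod 17).
    The inverse of 2 mod 17 is 9 (since 2·9 = 18 = 1·17 + 1), so t ≡ 9·1 = 9 ≡ 9 (mod 17).
    Then x = 7 + 19·9 = 178, valid modulo lcm(19, 17) = 323: x ≡ 178 (mod 323).
  Combine with x ≡ 1 (mod 8); new modulus lcm = 2584.
    Write x = 178 + 323·t and substitute into x ≡ 1 (mod 8): 323·t ≡ 1 − 178 = -177 (mod 8).
    Reduce coefficients mod 8: 3·t ≡ 7 (mod 8).
    The inverse of 3 mod 8 is 3 (since 3·3 = 9 = 1·8 + 1), so t ≡ 3·7 = 21 ≡ 5 (mod 8).
    Then x = 178 + 323·5 = 1793, valid modulo lcm(323, 8) = 2584: x ≡ 1793 (mod 2584).
  Combine with x ≡ 5 (mod 13); new modulus lcm = 33592.
    Write x = 1793 + 2584·t and substitute into x ≡ 5 (mod 13): 2584·t ≡ 5 − 1793 = -1788 (mod 13).
    Reduce coefficients mod 13: 10·t ≡ 6 (mod 13).
    The inverse of 10 mod 13 is 4 (since 10·4 = 40 = 3·13 + 1), so t ≡ 4·6 = 24 ≡ 11 (mod 13).
    Then x = 1793 + 2584·11 = 30217, valid modulo lcm(2584, 13) = 33592: x ≡ 30217 (mod 33592).
Verify against each original: 30217 mod 19 = 7, 30217 mod 17 = 8, 30217 mod 8 = 1, 30217 mod 13 = 5.

x ≡ 30217 (mod 33592).


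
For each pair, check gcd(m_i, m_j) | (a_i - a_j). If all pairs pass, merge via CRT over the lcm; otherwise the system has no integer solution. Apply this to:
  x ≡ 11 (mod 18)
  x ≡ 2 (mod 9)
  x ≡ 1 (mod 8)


Moduli 18, 9, 8 are not pairwise coprime, so CRT works modulo lcm(m_i) when all pairwise compatibility conditions hold.
Pairwise compatibility: gcd(m_i, m_j) must divide a_i - a_j for every pair.
Merge one congruence at a time:
  Start: x ≡ 11 (mod 18).
  Combine with x ≡ 2 (mod 9): gcd(18, 9) = 9; 2 - 11 = -9, which IS divisible by 9, so compatible.
    Write x = 11 + 18·t and substitute into x ≡ 2 (mod 9): 18·t ≡ 2 − 11 = -9 (mod 9).
    Divide the congruence (and modulus) by g = 9: 2·t ≡ -1 (mod 1).
    Modulo 1 every t works; take t = 0.
    Then x = 11 + 18·0 = 11, valid modulo lcm(18, 9) = 18: x ≡ 11 (mod 18).
  Combine with x ≡ 1 (mod 8): gcd(18, 8) = 2; 1 - 11 = -10, which IS divisible by 2, so compatible.
    Write x = 11 + 18·t and substitute into x ≡ 1 (mod 8): 18·t ≡ 1 − 11 = -10 (mod 8).
    Divide the congruence (and modulus) by g = 2: 9·t ≡ -5 (mod 4).
    Reduce coefficients mod 4: 1·t ≡ 3 (mod 4).
    So t ≡ 3 (mod 4).
    Then x = 11 + 18·3 = 65, valid modulo lcm(18, 8) = 72: x ≡ 65 (mod 72).
Verify: 65 mod 18 = 11, 65 mod 9 = 2, 65 mod 8 = 1.

x ≡ 65 (mod 72).


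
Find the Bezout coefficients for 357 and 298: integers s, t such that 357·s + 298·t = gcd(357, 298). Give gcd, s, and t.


Euclidean algorithm on (357, 298) — divide until remainder is 0:
  357 = 1 · 298 + 59
  298 = 5 · 59 + 3
  59 = 19 · 3 + 2
  3 = 1 · 2 + 1
  2 = 2 · 1 + 0
gcd(357, 298) = 1.
Track Bezout coefficients alongside the remainders: start with r₀ = 357 = a·1 + b·0 (s = 1, t = 0) and r₁ = 298 = a·0 + b·1 (s = 0, t = 1); each new remainder r_{k+1} = r_{k-1} − q_k·r_k inherits s_{k+1} = s_{k-1} − q_k·s_k, t_{k+1} = t_{k-1} − q_k·t_k, so r_k = a·s_k + b·t_k at every step:
  q = 1: r = 59, s = 1 − 1·0 = 1, t = 0 − 1·1 = -1  (check: 357·1 + 298·(-1) = 59)
  q = 5: r = 3, s = 0 − 5·1 = -5, t = 1 − 5·(-1) = 6  (check: 357·(-5) + 298·6 = 3)
  q = 19: r = 2, s = 1 − 19·(-5) = 96, t = -1 − 19·6 = -115  (check: 357·96 + 298·(-115) = 2)
  q = 1: r = 1, s = -5 − 1·96 = -101, t = 6 − 1·(-115) = 121  (check: 357·(-101) + 298·121 = 1)
The row with r = 1 (the gcd) gives the Bezout coefficients s = -101, t = 121.
Result: 357 · (-101) + 298 · (121) = 1.

gcd(357, 298) = 1; s = -101, t = 121 (check: 357·(-101) + 298·121 = 1).


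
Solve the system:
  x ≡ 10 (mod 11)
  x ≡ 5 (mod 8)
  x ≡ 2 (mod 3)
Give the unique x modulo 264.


Moduli 11, 8, 3 are pairwise coprime; by CRT there is a unique solution modulo M = 11 · 8 · 3 = 264.
Solve pairwise, accumulating the modulus:
  Start with x ≡ 10 (mod 11).
  Combine with x ≡ 5 (mod 8): since gcd(11, 8) = 1, we get a unique residue mod 88.
    Write x = 10 + 11·t and substitute into x ≡ 5 (mod 8): 11·t ≡ 5 − 10 = -5 (mod 8).
    Reduce coefficients mod 8: 3·t ≡ 3 (mod 8).
    The inverse of 3 mod 8 is 3 (since 3·3 = 9 = 1·8 + 1), so t ≡ 3·3 = 9 ≡ 1 (mod 8).
    Then x = 10 + 11·1 = 21, valid modulo lcm(11, 8) = 88: x ≡ 21 (mod 88).
  Combine with x ≡ 2 (mod 3): since gcd(88, 3) = 1, we get a unique residue mod 264.
    Write x = 21 + 88·t and substitute into x ≡ 2 (mod 3): 88·t ≡ 2 − 21 = -19 (mod 3).
    Reduce coefficients mod 3: 1·t ≡ 2 (mod 3).
    So t ≡ 2 (mod 3).
    Then x = 21 + 88·2 = 197, valid modulo lcm(88, 3) = 264: x ≡ 197 (mod 264).
Verify: 197 mod 11 = 10 ✓, 197 mod 8 = 5 ✓, 197 mod 3 = 2 ✓.

x ≡ 197 (mod 264).


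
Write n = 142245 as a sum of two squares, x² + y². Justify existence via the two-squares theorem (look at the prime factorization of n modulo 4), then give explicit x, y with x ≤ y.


Step 1: Factor n = 142245 = 3^2 · 5 · 29 · 109.
Step 2: Check the mod-4 condition on each prime factor: 3 ≡ 3 (mod 4), exponent 2 (must be even); 5 ≡ 1 (mod 4), exponent 1; 29 ≡ 1 (mod 4), exponent 1; 109 ≡ 1 (mod 4), exponent 1.
All primes ≡ 3 (mod 4) appear to even exponent (or don't appear), so by the two-squares theorem n IS expressible as a sum of two squares.
Step 3: Build a representation. Group n = k² · m with k = 3 and m = 5 · 29 · 109 = 15805 (a product of primes ≡ 1 (mod 4)); a representation of m scales to one of n via (k·x)² + (k·y)² = k²(x² + y²). Each prime p ≡ 1 (mod 4) is itself a sum of two squares; find a² by testing p − a² for a perfect square:
  5: 5 − 1² = 4 = 2² ⇒ 5 = 1² + 2².
  29: 29 − 1² = 28, 29 − 2² = 25 = 5² ⇒ 29 = 2² + 5².
  109: 109 − 1² = 108, 109 − 2² = 105, 109 − 3² = 100 = 10² ⇒ 109 = 3² + 10².
  Combine using the Brahmagupta–Fibonacci identity (a² + b²)(c² + d²) = (ac − bd)² + (ad + bc)² = (ac + bd)² + (ad − bc)²:
  5 · 29 = 145: from (1² + 2²)(2² + 5²), take (1·2 − 2·5, 1·5 + 2·2) = (2 − 10, 5 + 4) = (-8, 9); dropping signs (only squares matter) gives (8, 9); check 8² + 9² = 64 + 81 = 145 ✓.
  145 · 109 = 15805: from (8² + 9²)(3² + 10²), take (8·3 − 9·10, 8·10 + 9·3) = (24 − 90, 80 + 27) = (-66, 107); dropping signs (only squares matter) gives (66, 107); check 66² + 107² = 4356 + 11449 = 15805 ✓.
  Scale by k = 3: (3·66, 3·107) = (198, 321).
Step 4: Order so x ≤ y and verify: 198² + 321² = 39204 + 103041 = 142245 = n. ✓

n = 142245 = 198² + 321² (one valid representation with x ≤ y).


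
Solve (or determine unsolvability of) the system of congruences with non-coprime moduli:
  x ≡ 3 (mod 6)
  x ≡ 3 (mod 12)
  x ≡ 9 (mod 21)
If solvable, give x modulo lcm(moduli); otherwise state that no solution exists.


Moduli 6, 12, 21 are not pairwise coprime, so CRT works modulo lcm(m_i) when all pairwise compatibility conditions hold.
Pairwise compatibility: gcd(m_i, m_j) must divide a_i - a_j for every pair.
Merge one congruence at a time:
  Start: x ≡ 3 (mod 6).
  Combine with x ≡ 3 (mod 12): gcd(6, 12) = 6; 3 - 3 = 0, which IS divisible by 6, so compatible.
    Write x = 3 + 6·t and substitute into x ≡ 3 (mod 12): 6·t ≡ 3 − 3 = 0 (mod 12).
    Divide the congruence (and modulus) by g = 6: 1·t ≡ 0 (mod 2).
    So t ≡ 0 (mod 2).
    Then x = 3 + 6·0 = 3, valid modulo lcm(6, 12) = 12: x ≡ 3 (mod 12).
  Combine with x ≡ 9 (mod 21): gcd(12, 21) = 3; 9 - 3 = 6, which IS divisible by 3, so compatible.
    Write x = 3 + 12·t and substitute into x ≡ 9 (mod 21): 12·t ≡ 9 − 3 = 6 (mod 21).
    Divide the congruence (and modulus) by g = 3: 4·t ≡ 2 (mod 7).
    The inverse of 4 mod 7 is 2 (since 4·2 = 8 = 1·7 + 1), so t ≡ 2·2 = 4 ≡ 4 (mod 7).
    Then x = 3 + 12·4 = 51, valid modulo lcm(12, 21) = 84: x ≡ 51 (mod 84).
Verify: 51 mod 6 = 3, 51 mod 12 = 3, 51 mod 21 = 9.

x ≡ 51 (mod 84).


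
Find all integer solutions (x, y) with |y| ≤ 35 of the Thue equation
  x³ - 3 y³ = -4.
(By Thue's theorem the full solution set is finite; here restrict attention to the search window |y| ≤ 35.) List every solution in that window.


The equation is x³ - 3y³ = -4. For fixed y, x³ = 3·y³ − 4, so a solution requires the RHS to be a perfect cube.
Strategy: iterate y from -35 to 35, compute RHS = 3·y³ − 4, and check whether it is a (positive or negative) perfect cube.
Check small values of y:
  y = 0: RHS = -4 is not a perfect cube.
  y = 1: RHS = -1 = (-1)³ ⇒ x = -1 works.
  y = -1: RHS = -7 is not a perfect cube.
  y = 2: RHS = 20 is not a perfect cube.
  y = -2: RHS = -28 is not a perfect cube.
  y = 3: RHS = 77 is not a perfect cube.
  y = -3: RHS = -85 is not a perfect cube.
Continuing the search up to |y| = 35 finds no further solutions beyond those listed.
Collected solutions: (-1, 1).

Solutions (with |y| ≤ 35): (-1, 1).


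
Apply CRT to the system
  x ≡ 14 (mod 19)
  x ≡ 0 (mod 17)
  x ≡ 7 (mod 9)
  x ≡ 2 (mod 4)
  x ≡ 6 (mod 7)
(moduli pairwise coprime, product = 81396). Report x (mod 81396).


Product of moduli M = 19 · 17 · 9 · 4 · 7 = 81396.
Merge one congruence at a time:
  Start: x ≡ 14 (mod 19).
  Combine with x ≡ 0 (mod 17); new modulus lcm = 323.
    Write x = 14 + 19·t and substitute into x ≡ 0 (mod 17): 19·t ≡ 0 − 14 = -14 (mod 17).
    Reduce coefficients mod 17: 2·t ≡ 3 (mod 17).
    The inverse of 2 mod 17 is 9 (since 2·9 = 18 = 1·17 + 1), so t ≡ 9·3 = 27 ≡ 10 (mod 17).
    Then x = 14 + 19·10 = 204, valid modulo lcm(19, 17) = 323: x ≡ 204 (mod 323).
  Combine with x ≡ 7 (mod 9); new modulus lcm = 2907.
    Write x = 204 + 323·t and substitute into x ≡ 7 (mod 9): 323·t ≡ 7 − 204 = -197 (mod 9).
    Reduce coefficients mod 9: 8·t ≡ 1 (mod 9).
    The inverse of 8 mod 9 is 8 (since 8·8 = 64 = 7·9 + 1), so t ≡ 8·1 = 8 ≡ 8 (mod 9).
    Then x = 204 + 323·8 = 2788, valid modulo lcm(323, 9) = 2907: x ≡ 2788 (mod 2907).
  Combine with x ≡ 2 (mod 4); new modulus lcm = 11628.
    Write x = 2788 + 2907·t and substitute into x ≡ 2 (mod 4): 2907·t ≡ 2 − 2788 = -2786 (mod 4).
    Reduce coefficients mod 4: 3·t ≡ 2 (mod 4).
    The inverse of 3 mod 4 is 3 (since 3·3 = 9 = 2·4 + 1), so t ≡ 3·2 = 6 ≡ 2 (mod 4).
    Then x = 2788 + 2907·2 = 8602, valid modulo lcm(2907, 4) = 11628: x ≡ 8602 (mod 11628).
  Combine with x ≡ 6 (mod 7); new modulus lcm = 81396.
    Write x = 8602 + 11628·t and substitute into x ≡ 6 (mod 7): 11628·t ≡ 6 − 8602 = -8596 (mod 7).
    Reduce coefficients mod 7: 1·t ≡ 0 (mod 7).
    So t ≡ 0 (mod 7).
    Then x = 8602 + 11628·0 = 8602, valid modulo lcm(11628, 7) = 81396: x ≡ 8602 (mod 81396).
Verify against each original: 8602 mod 19 = 14, 8602 mod 17 = 0, 8602 mod 9 = 7, 8602 mod 4 = 2, 8602 mod 7 = 6.

x ≡ 8602 (mod 81396).


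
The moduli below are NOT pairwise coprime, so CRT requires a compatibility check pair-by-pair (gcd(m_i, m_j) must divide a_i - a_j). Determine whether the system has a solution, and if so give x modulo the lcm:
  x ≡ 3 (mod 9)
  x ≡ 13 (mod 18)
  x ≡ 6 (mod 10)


Moduli 9, 18, 10 are not pairwise coprime, so CRT works modulo lcm(m_i) when all pairwise compatibility conditions hold.
Pairwise compatibility: gcd(m_i, m_j) must divide a_i - a_j for every pair.
Merge one congruence at a time:
  Start: x ≡ 3 (mod 9).
  Combine with x ≡ 13 (mod 18): gcd(9, 18) = 9, and 13 - 3 = 10 is NOT divisible by 9.
    ⇒ system is inconsistent (no integer solution).

No solution (the system is inconsistent).


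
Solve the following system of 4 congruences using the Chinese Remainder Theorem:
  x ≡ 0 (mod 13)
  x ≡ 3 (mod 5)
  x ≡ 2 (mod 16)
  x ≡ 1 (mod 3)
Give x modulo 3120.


Product of moduli M = 13 · 5 · 16 · 3 = 3120.
Merge one congruence at a time:
  Start: x ≡ 0 (mod 13).
  Combine with x ≡ 3 (mod 5); new modulus lcm = 65.
    Write x = 0 + 13·t and substitute into x ≡ 3 (mod 5): 13·t ≡ 3 − 0 = 3 (mod 5).
    Reduce coefficients mod 5: 3·t ≡ 3 (mod 5).
    The inverse of 3 mod 5 is 2 (since 3·2 = 6 = 1·5 + 1), so t ≡ 2·3 = 6 ≡ 1 (mod 5).
    Then x = 0 + 13·1 = 13, valid modulo lcm(13, 5) = 65: x ≡ 13 (mod 65).
  Combine with x ≡ 2 (mod 16); new modulus lcm = 1040.
    Write x = 13 + 65·t and substitute into x ≡ 2 (mod 16): 65·t ≡ 2 − 13 = -11 (mod 16).
    Reduce coefficients mod 16: 1·t ≡ 5 (mod 16).
    So t ≡ 5 (mod 16).
    Then x = 13 + 65·5 = 338, valid modulo lcm(65, 16) = 1040: x ≡ 338 (mod 1040).
  Combine with x ≡ 1 (mod 3); new modulus lcm = 3120.
    Write x = 338 + 1040·t and substitute into x ≡ 1 (mod 3): 1040·t ≡ 1 − 338 = -337 (mod 3).
    Reduce coefficients mod 3: 2·t ≡ 2 (mod 3).
    The inverse of 2 mod 3 is 2 (since 2·2 = 4 = 1·3 + 1), so t ≡ 2·2 = 4 ≡ 1 (mod 3).
    Then x = 338 + 1040·1 = 1378, valid modulo lcm(1040, 3) = 3120: x ≡ 1378 (mod 3120).
Verify against each original: 1378 mod 13 = 0, 1378 mod 5 = 3, 1378 mod 16 = 2, 1378 mod 3 = 1.

x ≡ 1378 (mod 3120).


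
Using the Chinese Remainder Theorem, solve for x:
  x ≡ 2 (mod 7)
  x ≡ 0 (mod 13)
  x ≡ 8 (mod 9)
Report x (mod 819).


Moduli 7, 13, 9 are pairwise coprime; by CRT there is a unique solution modulo M = 7 · 13 · 9 = 819.
Solve pairwise, accumulating the modulus:
  Start with x ≡ 2 (mod 7).
  Combine with x ≡ 0 (mod 13): since gcd(7, 13) = 1, we get a unique residue mod 91.
    Write x = 2 + 7·t and substitute into x ≡ 0 (mod 13): 7·t ≡ 0 − 2 = -2 (mod 13).
    Reduce coefficients mod 13: 7·t ≡ 11 (mod 13).
    The inverse of 7 mod 13 is 2 (since 7·2 = 14 = 1·13 + 1), so t ≡ 2·11 = 22 ≡ 9 (mod 13).
    Then x = 2 + 7·9 = 65, valid modulo lcm(7, 13) = 91: x ≡ 65 (mod 91).
  Combine with x ≡ 8 (mod 9): since gcd(91, 9) = 1, we get a unique residue mod 819.
    Write x = 65 + 91·t and substitute into x ≡ 8 (mod 9): 91·t ≡ 8 − 65 = -57 (mod 9).
    Reduce coefficients mod 9: 1·t ≡ 6 (mod 9).
    So t ≡ 6 (mod 9).
    Then x = 65 + 91·6 = 611, valid modulo lcm(91, 9) = 819: x ≡ 611 (mod 819).
Verify: 611 mod 7 = 2 ✓, 611 mod 13 = 0 ✓, 611 mod 9 = 8 ✓.

x ≡ 611 (mod 819).


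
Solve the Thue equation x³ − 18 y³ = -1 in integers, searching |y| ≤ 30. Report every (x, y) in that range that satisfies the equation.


The equation is x³ - 18y³ = -1. For fixed y, x³ = 18·y³ − 1, so a solution requires the RHS to be a perfect cube.
Strategy: iterate y from -30 to 30, compute RHS = 18·y³ − 1, and check whether it is a (positive or negative) perfect cube.
Check small values of y:
  y = 0: RHS = -1 = (-1)³ ⇒ x = -1 works.
  y = 1: RHS = 17 is not a perfect cube.
  y = -1: RHS = -19 is not a perfect cube.
  y = 2: RHS = 143 is not a perfect cube.
  y = -2: RHS = -145 is not a perfect cube.
  y = 3: RHS = 485 is not a perfect cube.
  y = -3: RHS = -487 is not a perfect cube.
Continuing the search up to |y| = 30 finds no further solutions beyond those listed.
Collected solutions: (-1, 0).

Solutions (with |y| ≤ 30): (-1, 0).


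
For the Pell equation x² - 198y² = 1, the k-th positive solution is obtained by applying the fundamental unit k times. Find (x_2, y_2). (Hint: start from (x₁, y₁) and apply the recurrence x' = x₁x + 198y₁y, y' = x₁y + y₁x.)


Step 1: Find the fundamental solution (x₁, y₁) of x² - 198y² = 1.
  Expand √198 as a continued fraction. a₀ = ⌊√198⌋ = 14; iterate m_{k+1} = d_k·a_k − m_k, d_{k+1} = (198 − m_{k+1}²)/d_k, a_{k+1} = ⌊(a₀ + m_{k+1})/d_{k+1}⌋ (starting m₀ = 0, d₀ = 1), with convergents p_k = a_k·p_{k-1} + p_{k-2}, q_k = a_k·q_{k-1} + q_{k-2} (p₋₁ = 1, q₋₁ = 0):
  k = 0: a₀ = 14; p₀/q₀ = 14/1; p₀² − 198·q₀² = 196 − 198 = -2.
  k = 1: m = 14, d = 2, a = ⌊(14 + 14)/2⌋ = 14; p/q = (14·14 + 1)/(14·1 + 0) = 197/14; p² − 198·q² = 38809 − 38808 = 1.
  The first convergent with p² − 198·q² = 1 gives the fundamental solution (x₁, y₁) = (197, 14).
Step 2: Apply the recurrence (x_{n+1}, y_{n+1}) = (x₁x_n + 198y₁y_n, x₁y_n + y₁x_n) repeatedly.
  From (x_1, y_1) = (197, 14): x_2 = 197·197 + 198·14·14 = 77617; y_2 = 197·14 + 14·197 = 5516.
Step 3: Verify x_2² - 198·y_2² = 6024398689 - 6024398688 = 1 (should be 1). ✓

(x_1, y_1) = (197, 14); (x_2, y_2) = (77617, 5516).


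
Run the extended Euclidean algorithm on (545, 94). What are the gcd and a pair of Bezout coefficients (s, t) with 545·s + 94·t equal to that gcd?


Euclidean algorithm on (545, 94) — divide until remainder is 0:
  545 = 5 · 94 + 75
  94 = 1 · 75 + 19
  75 = 3 · 19 + 18
  19 = 1 · 18 + 1
  18 = 18 · 1 + 0
gcd(545, 94) = 1.
Track Bezout coefficients alongside the remainders: start with r₀ = 545 = a·1 + b·0 (s = 1, t = 0) and r₁ = 94 = a·0 + b·1 (s = 0, t = 1); each new remainder r_{k+1} = r_{k-1} − q_k·r_k inherits s_{k+1} = s_{k-1} − q_k·s_k, t_{k+1} = t_{k-1} − q_k·t_k, so r_k = a·s_k + b·t_k at every step:
  q = 5: r = 75, s = 1 − 5·0 = 1, t = 0 − 5·1 = -5  (check: 545·1 + 94·(-5) = 75)
  q = 1: r = 19, s = 0 − 1·1 = -1, t = 1 − 1·(-5) = 6  (check: 545·(-1) + 94·6 = 19)
  q = 3: r = 18, s = 1 − 3·(-1) = 4, t = -5 − 3·6 = -23  (check: 545·4 + 94·(-23) = 18)
  q = 1: r = 1, s = -1 − 1·4 = -5, t = 6 − 1·(-23) = 29  (check: 545·(-5) + 94·29 = 1)
The row with r = 1 (the gcd) gives the Bezout coefficients s = -5, t = 29.
Result: 545 · (-5) + 94 · (29) = 1.

gcd(545, 94) = 1; s = -5, t = 29 (check: 545·(-5) + 94·29 = 1).


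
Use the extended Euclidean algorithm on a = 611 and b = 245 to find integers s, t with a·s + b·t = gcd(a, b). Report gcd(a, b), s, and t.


Euclidean algorithm on (611, 245) — divide until remainder is 0:
  611 = 2 · 245 + 121
  245 = 2 · 121 + 3
  121 = 40 · 3 + 1
  3 = 3 · 1 + 0
gcd(611, 245) = 1.
Track Bezout coefficients alongside the remainders: start with r₀ = 611 = a·1 + b·0 (s = 1, t = 0) and r₁ = 245 = a·0 + b·1 (s = 0, t = 1); each new remainder r_{k+1} = r_{k-1} − q_k·r_k inherits s_{k+1} = s_{k-1} − q_k·s_k, t_{k+1} = t_{k-1} − q_k·t_k, so r_k = a·s_k + b·t_k at every step:
  q = 2: r = 121, s = 1 − 2·0 = 1, t = 0 − 2·1 = -2  (check: 611·1 + 245·(-2) = 121)
  q = 2: r = 3, s = 0 − 2·1 = -2, t = 1 − 2·(-2) = 5  (check: 611·(-2) + 245·5 = 3)
  q = 40: r = 1, s = 1 − 40·(-2) = 81, t = -2 − 40·5 = -202  (check: 611·81 + 245·(-202) = 1)
The row with r = 1 (the gcd) gives the Bezout coefficients s = 81, t = -202.
Result: 611 · (81) + 245 · (-202) = 1.

gcd(611, 245) = 1; s = 81, t = -202 (check: 611·81 + 245·(-202) = 1).


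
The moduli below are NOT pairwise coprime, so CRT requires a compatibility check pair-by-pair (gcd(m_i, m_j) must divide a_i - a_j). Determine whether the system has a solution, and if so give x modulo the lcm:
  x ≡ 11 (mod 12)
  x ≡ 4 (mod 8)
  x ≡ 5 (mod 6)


Moduli 12, 8, 6 are not pairwise coprime, so CRT works modulo lcm(m_i) when all pairwise compatibility conditions hold.
Pairwise compatibility: gcd(m_i, m_j) must divide a_i - a_j for every pair.
Merge one congruence at a time:
  Start: x ≡ 11 (mod 12).
  Combine with x ≡ 4 (mod 8): gcd(12, 8) = 4, and 4 - 11 = -7 is NOT divisible by 4.
    ⇒ system is inconsistent (no integer solution).

No solution (the system is inconsistent).
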